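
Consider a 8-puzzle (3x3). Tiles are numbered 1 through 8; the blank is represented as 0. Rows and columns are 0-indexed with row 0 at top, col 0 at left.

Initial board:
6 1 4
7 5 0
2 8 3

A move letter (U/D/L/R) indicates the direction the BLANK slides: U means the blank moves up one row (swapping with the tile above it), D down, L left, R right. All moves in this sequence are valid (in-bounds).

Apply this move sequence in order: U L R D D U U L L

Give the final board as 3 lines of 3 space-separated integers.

Answer: 0 6 1
7 5 4
2 8 3

Derivation:
After move 1 (U):
6 1 0
7 5 4
2 8 3

After move 2 (L):
6 0 1
7 5 4
2 8 3

After move 3 (R):
6 1 0
7 5 4
2 8 3

After move 4 (D):
6 1 4
7 5 0
2 8 3

After move 5 (D):
6 1 4
7 5 3
2 8 0

After move 6 (U):
6 1 4
7 5 0
2 8 3

After move 7 (U):
6 1 0
7 5 4
2 8 3

After move 8 (L):
6 0 1
7 5 4
2 8 3

After move 9 (L):
0 6 1
7 5 4
2 8 3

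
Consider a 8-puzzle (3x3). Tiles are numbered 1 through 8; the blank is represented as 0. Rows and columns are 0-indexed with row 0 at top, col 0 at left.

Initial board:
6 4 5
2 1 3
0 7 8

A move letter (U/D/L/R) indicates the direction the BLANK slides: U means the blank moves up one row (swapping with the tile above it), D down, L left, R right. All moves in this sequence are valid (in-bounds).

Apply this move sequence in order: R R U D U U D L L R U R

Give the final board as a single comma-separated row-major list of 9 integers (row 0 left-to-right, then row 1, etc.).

Answer: 6, 5, 0, 2, 4, 1, 7, 8, 3

Derivation:
After move 1 (R):
6 4 5
2 1 3
7 0 8

After move 2 (R):
6 4 5
2 1 3
7 8 0

After move 3 (U):
6 4 5
2 1 0
7 8 3

After move 4 (D):
6 4 5
2 1 3
7 8 0

After move 5 (U):
6 4 5
2 1 0
7 8 3

After move 6 (U):
6 4 0
2 1 5
7 8 3

After move 7 (D):
6 4 5
2 1 0
7 8 3

After move 8 (L):
6 4 5
2 0 1
7 8 3

After move 9 (L):
6 4 5
0 2 1
7 8 3

After move 10 (R):
6 4 5
2 0 1
7 8 3

After move 11 (U):
6 0 5
2 4 1
7 8 3

After move 12 (R):
6 5 0
2 4 1
7 8 3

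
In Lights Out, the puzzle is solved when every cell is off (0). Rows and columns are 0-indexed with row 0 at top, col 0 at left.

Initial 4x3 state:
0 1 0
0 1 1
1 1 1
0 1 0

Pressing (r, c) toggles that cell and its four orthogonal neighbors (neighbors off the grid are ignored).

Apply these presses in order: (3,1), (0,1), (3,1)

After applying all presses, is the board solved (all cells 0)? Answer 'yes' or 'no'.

Answer: no

Derivation:
After press 1 at (3,1):
0 1 0
0 1 1
1 0 1
1 0 1

After press 2 at (0,1):
1 0 1
0 0 1
1 0 1
1 0 1

After press 3 at (3,1):
1 0 1
0 0 1
1 1 1
0 1 0

Lights still on: 7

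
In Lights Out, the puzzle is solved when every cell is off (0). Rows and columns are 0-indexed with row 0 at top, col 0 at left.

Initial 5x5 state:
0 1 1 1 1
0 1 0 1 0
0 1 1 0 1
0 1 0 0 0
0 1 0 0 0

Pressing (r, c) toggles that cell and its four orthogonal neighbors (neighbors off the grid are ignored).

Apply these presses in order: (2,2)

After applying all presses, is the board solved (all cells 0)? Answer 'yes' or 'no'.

After press 1 at (2,2):
0 1 1 1 1
0 1 1 1 0
0 0 0 1 1
0 1 1 0 0
0 1 0 0 0

Lights still on: 12

Answer: no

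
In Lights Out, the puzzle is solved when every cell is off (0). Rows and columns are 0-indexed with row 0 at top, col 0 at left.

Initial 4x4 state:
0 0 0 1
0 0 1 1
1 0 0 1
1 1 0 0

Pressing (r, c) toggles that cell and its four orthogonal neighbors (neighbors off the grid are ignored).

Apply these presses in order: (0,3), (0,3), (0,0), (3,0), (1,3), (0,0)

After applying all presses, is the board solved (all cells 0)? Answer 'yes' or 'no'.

Answer: yes

Derivation:
After press 1 at (0,3):
0 0 1 0
0 0 1 0
1 0 0 1
1 1 0 0

After press 2 at (0,3):
0 0 0 1
0 0 1 1
1 0 0 1
1 1 0 0

After press 3 at (0,0):
1 1 0 1
1 0 1 1
1 0 0 1
1 1 0 0

After press 4 at (3,0):
1 1 0 1
1 0 1 1
0 0 0 1
0 0 0 0

After press 5 at (1,3):
1 1 0 0
1 0 0 0
0 0 0 0
0 0 0 0

After press 6 at (0,0):
0 0 0 0
0 0 0 0
0 0 0 0
0 0 0 0

Lights still on: 0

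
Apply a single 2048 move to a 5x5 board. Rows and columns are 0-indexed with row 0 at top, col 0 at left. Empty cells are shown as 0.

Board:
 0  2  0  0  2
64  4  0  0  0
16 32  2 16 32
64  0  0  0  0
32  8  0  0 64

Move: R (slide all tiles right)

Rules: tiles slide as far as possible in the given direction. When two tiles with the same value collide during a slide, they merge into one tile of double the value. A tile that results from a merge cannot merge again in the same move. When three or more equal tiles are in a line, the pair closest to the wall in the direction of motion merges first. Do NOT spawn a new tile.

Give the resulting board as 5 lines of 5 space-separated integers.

Slide right:
row 0: [0, 2, 0, 0, 2] -> [0, 0, 0, 0, 4]
row 1: [64, 4, 0, 0, 0] -> [0, 0, 0, 64, 4]
row 2: [16, 32, 2, 16, 32] -> [16, 32, 2, 16, 32]
row 3: [64, 0, 0, 0, 0] -> [0, 0, 0, 0, 64]
row 4: [32, 8, 0, 0, 64] -> [0, 0, 32, 8, 64]

Answer:  0  0  0  0  4
 0  0  0 64  4
16 32  2 16 32
 0  0  0  0 64
 0  0 32  8 64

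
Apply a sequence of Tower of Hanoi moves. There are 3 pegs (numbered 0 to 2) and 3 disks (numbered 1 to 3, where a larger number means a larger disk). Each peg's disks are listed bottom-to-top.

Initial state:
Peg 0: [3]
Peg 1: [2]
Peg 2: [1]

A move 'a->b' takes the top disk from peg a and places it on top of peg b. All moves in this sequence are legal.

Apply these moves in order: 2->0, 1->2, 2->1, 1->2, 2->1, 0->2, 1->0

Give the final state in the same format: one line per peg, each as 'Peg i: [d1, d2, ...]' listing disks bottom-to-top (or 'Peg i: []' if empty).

After move 1 (2->0):
Peg 0: [3, 1]
Peg 1: [2]
Peg 2: []

After move 2 (1->2):
Peg 0: [3, 1]
Peg 1: []
Peg 2: [2]

After move 3 (2->1):
Peg 0: [3, 1]
Peg 1: [2]
Peg 2: []

After move 4 (1->2):
Peg 0: [3, 1]
Peg 1: []
Peg 2: [2]

After move 5 (2->1):
Peg 0: [3, 1]
Peg 1: [2]
Peg 2: []

After move 6 (0->2):
Peg 0: [3]
Peg 1: [2]
Peg 2: [1]

After move 7 (1->0):
Peg 0: [3, 2]
Peg 1: []
Peg 2: [1]

Answer: Peg 0: [3, 2]
Peg 1: []
Peg 2: [1]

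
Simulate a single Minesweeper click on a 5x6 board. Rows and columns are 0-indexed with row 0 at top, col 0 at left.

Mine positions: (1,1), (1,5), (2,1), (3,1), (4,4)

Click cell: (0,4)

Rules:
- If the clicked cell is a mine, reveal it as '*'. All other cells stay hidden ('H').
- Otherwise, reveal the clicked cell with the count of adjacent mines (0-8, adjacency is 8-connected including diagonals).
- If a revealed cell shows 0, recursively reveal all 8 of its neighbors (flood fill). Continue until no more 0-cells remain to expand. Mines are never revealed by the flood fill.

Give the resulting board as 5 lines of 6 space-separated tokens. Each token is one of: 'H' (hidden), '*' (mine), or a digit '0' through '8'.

H H H H 1 H
H H H H H H
H H H H H H
H H H H H H
H H H H H H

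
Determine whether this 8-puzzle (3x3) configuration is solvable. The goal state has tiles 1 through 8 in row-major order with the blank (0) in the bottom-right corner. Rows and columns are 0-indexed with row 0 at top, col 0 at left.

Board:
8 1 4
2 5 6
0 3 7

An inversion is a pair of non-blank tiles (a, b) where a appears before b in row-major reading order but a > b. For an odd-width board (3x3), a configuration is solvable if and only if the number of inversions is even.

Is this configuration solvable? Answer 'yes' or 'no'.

Answer: no

Derivation:
Inversions (pairs i<j in row-major order where tile[i] > tile[j] > 0): 11
11 is odd, so the puzzle is not solvable.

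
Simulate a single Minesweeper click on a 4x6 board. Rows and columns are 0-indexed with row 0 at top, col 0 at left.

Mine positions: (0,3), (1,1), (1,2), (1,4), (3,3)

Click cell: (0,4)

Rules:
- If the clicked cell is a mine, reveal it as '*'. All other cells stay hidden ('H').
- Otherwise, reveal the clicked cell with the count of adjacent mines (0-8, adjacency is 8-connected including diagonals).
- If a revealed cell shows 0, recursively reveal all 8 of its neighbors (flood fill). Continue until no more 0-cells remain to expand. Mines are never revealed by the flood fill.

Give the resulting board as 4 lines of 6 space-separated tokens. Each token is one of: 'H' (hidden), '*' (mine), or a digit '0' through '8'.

H H H H 2 H
H H H H H H
H H H H H H
H H H H H H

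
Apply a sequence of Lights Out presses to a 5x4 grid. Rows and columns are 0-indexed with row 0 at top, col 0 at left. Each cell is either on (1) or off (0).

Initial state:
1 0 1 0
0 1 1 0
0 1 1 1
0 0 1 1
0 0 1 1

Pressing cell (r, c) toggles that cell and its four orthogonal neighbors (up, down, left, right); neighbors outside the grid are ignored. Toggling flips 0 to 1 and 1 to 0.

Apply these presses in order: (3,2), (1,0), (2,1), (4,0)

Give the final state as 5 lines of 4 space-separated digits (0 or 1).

Answer: 0 0 1 0
1 1 1 0
0 0 1 1
1 0 0 0
1 1 0 1

Derivation:
After press 1 at (3,2):
1 0 1 0
0 1 1 0
0 1 0 1
0 1 0 0
0 0 0 1

After press 2 at (1,0):
0 0 1 0
1 0 1 0
1 1 0 1
0 1 0 0
0 0 0 1

After press 3 at (2,1):
0 0 1 0
1 1 1 0
0 0 1 1
0 0 0 0
0 0 0 1

After press 4 at (4,0):
0 0 1 0
1 1 1 0
0 0 1 1
1 0 0 0
1 1 0 1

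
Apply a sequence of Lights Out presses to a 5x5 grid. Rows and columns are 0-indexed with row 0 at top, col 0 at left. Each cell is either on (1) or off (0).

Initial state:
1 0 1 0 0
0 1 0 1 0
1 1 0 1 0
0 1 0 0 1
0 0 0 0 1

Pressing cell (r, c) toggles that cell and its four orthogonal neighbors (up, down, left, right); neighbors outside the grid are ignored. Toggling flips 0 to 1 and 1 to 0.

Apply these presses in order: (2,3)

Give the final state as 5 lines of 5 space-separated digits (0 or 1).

Answer: 1 0 1 0 0
0 1 0 0 0
1 1 1 0 1
0 1 0 1 1
0 0 0 0 1

Derivation:
After press 1 at (2,3):
1 0 1 0 0
0 1 0 0 0
1 1 1 0 1
0 1 0 1 1
0 0 0 0 1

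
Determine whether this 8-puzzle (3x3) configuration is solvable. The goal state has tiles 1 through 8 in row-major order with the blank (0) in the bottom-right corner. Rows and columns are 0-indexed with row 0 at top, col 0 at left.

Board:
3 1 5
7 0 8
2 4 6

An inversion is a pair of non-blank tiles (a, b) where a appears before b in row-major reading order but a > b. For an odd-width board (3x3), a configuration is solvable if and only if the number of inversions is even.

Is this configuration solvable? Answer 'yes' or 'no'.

Answer: yes

Derivation:
Inversions (pairs i<j in row-major order where tile[i] > tile[j] > 0): 10
10 is even, so the puzzle is solvable.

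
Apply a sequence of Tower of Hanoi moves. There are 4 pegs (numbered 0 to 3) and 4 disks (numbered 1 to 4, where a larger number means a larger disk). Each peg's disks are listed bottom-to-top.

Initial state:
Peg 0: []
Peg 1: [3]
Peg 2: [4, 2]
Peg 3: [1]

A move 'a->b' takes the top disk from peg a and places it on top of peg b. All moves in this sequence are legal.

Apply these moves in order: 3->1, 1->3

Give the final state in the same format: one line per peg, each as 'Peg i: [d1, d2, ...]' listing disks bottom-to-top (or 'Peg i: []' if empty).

Answer: Peg 0: []
Peg 1: [3]
Peg 2: [4, 2]
Peg 3: [1]

Derivation:
After move 1 (3->1):
Peg 0: []
Peg 1: [3, 1]
Peg 2: [4, 2]
Peg 3: []

After move 2 (1->3):
Peg 0: []
Peg 1: [3]
Peg 2: [4, 2]
Peg 3: [1]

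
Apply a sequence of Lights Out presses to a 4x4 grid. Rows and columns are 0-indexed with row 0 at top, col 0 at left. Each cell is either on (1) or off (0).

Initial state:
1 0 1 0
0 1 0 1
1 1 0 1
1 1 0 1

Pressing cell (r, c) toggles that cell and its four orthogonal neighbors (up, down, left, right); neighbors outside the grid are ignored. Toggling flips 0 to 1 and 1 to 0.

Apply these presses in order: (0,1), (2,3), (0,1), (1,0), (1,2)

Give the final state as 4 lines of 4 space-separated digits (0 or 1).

After press 1 at (0,1):
0 1 0 0
0 0 0 1
1 1 0 1
1 1 0 1

After press 2 at (2,3):
0 1 0 0
0 0 0 0
1 1 1 0
1 1 0 0

After press 3 at (0,1):
1 0 1 0
0 1 0 0
1 1 1 0
1 1 0 0

After press 4 at (1,0):
0 0 1 0
1 0 0 0
0 1 1 0
1 1 0 0

After press 5 at (1,2):
0 0 0 0
1 1 1 1
0 1 0 0
1 1 0 0

Answer: 0 0 0 0
1 1 1 1
0 1 0 0
1 1 0 0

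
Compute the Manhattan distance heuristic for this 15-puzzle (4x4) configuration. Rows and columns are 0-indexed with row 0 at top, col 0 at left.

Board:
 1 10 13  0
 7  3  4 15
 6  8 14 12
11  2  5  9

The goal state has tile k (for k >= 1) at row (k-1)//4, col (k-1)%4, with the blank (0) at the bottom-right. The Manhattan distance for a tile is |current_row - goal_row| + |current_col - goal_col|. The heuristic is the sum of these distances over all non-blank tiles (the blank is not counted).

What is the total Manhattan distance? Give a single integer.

Answer: 37

Derivation:
Tile 1: at (0,0), goal (0,0), distance |0-0|+|0-0| = 0
Tile 10: at (0,1), goal (2,1), distance |0-2|+|1-1| = 2
Tile 13: at (0,2), goal (3,0), distance |0-3|+|2-0| = 5
Tile 7: at (1,0), goal (1,2), distance |1-1|+|0-2| = 2
Tile 3: at (1,1), goal (0,2), distance |1-0|+|1-2| = 2
Tile 4: at (1,2), goal (0,3), distance |1-0|+|2-3| = 2
Tile 15: at (1,3), goal (3,2), distance |1-3|+|3-2| = 3
Tile 6: at (2,0), goal (1,1), distance |2-1|+|0-1| = 2
Tile 8: at (2,1), goal (1,3), distance |2-1|+|1-3| = 3
Tile 14: at (2,2), goal (3,1), distance |2-3|+|2-1| = 2
Tile 12: at (2,3), goal (2,3), distance |2-2|+|3-3| = 0
Tile 11: at (3,0), goal (2,2), distance |3-2|+|0-2| = 3
Tile 2: at (3,1), goal (0,1), distance |3-0|+|1-1| = 3
Tile 5: at (3,2), goal (1,0), distance |3-1|+|2-0| = 4
Tile 9: at (3,3), goal (2,0), distance |3-2|+|3-0| = 4
Sum: 0 + 2 + 5 + 2 + 2 + 2 + 3 + 2 + 3 + 2 + 0 + 3 + 3 + 4 + 4 = 37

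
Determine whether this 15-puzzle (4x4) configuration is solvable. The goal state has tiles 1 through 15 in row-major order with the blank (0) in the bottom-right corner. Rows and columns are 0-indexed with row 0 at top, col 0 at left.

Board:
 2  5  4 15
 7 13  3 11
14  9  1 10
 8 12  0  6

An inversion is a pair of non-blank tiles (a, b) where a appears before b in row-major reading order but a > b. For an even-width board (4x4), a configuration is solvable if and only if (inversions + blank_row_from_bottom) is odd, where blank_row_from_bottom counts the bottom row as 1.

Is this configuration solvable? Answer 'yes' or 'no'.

Answer: no

Derivation:
Inversions: 47
Blank is in row 3 (0-indexed from top), which is row 1 counting from the bottom (bottom = 1).
47 + 1 = 48, which is even, so the puzzle is not solvable.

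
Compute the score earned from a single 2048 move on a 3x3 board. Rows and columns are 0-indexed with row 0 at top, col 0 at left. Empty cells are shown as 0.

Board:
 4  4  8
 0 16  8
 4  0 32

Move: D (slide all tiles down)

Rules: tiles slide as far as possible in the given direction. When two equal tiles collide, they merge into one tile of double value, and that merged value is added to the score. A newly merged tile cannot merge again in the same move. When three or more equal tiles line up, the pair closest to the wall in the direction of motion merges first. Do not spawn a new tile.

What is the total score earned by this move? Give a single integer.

Slide down:
col 0: [4, 0, 4] -> [0, 0, 8]  score +8 (running 8)
col 1: [4, 16, 0] -> [0, 4, 16]  score +0 (running 8)
col 2: [8, 8, 32] -> [0, 16, 32]  score +16 (running 24)
Board after move:
 0  0  0
 0  4 16
 8 16 32

Answer: 24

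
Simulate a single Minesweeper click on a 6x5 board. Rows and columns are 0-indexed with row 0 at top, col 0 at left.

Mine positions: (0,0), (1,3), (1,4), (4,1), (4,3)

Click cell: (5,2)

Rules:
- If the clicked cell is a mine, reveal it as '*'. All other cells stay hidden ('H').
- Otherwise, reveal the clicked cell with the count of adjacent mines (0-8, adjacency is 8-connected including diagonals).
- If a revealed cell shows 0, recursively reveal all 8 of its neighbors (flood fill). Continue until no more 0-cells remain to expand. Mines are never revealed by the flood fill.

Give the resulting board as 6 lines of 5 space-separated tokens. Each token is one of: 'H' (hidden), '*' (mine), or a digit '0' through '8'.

H H H H H
H H H H H
H H H H H
H H H H H
H H H H H
H H 2 H H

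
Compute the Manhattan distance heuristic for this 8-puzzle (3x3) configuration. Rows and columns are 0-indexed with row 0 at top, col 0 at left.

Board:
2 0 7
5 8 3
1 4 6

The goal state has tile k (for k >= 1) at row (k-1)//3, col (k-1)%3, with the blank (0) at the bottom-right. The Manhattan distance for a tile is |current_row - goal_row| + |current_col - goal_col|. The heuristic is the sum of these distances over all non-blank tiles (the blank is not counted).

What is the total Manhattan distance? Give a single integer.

Tile 2: (0,0)->(0,1) = 1
Tile 7: (0,2)->(2,0) = 4
Tile 5: (1,0)->(1,1) = 1
Tile 8: (1,1)->(2,1) = 1
Tile 3: (1,2)->(0,2) = 1
Tile 1: (2,0)->(0,0) = 2
Tile 4: (2,1)->(1,0) = 2
Tile 6: (2,2)->(1,2) = 1
Sum: 1 + 4 + 1 + 1 + 1 + 2 + 2 + 1 = 13

Answer: 13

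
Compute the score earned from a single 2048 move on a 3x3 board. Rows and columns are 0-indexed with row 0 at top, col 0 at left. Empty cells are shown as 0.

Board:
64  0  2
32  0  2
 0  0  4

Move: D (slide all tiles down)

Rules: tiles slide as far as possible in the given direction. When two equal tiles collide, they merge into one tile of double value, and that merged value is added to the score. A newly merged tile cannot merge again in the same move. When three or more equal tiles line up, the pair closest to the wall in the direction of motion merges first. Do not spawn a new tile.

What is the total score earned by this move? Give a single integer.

Slide down:
col 0: [64, 32, 0] -> [0, 64, 32]  score +0 (running 0)
col 1: [0, 0, 0] -> [0, 0, 0]  score +0 (running 0)
col 2: [2, 2, 4] -> [0, 4, 4]  score +4 (running 4)
Board after move:
 0  0  0
64  0  4
32  0  4

Answer: 4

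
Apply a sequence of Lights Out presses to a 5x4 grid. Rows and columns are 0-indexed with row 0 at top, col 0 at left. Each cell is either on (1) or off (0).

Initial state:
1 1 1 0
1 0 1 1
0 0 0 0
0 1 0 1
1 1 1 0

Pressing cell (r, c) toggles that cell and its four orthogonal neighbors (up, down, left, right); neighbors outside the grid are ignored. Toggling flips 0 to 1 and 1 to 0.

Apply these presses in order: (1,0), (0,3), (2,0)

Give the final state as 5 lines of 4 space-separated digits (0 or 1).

Answer: 0 1 0 1
1 1 1 0
0 1 0 0
1 1 0 1
1 1 1 0

Derivation:
After press 1 at (1,0):
0 1 1 0
0 1 1 1
1 0 0 0
0 1 0 1
1 1 1 0

After press 2 at (0,3):
0 1 0 1
0 1 1 0
1 0 0 0
0 1 0 1
1 1 1 0

After press 3 at (2,0):
0 1 0 1
1 1 1 0
0 1 0 0
1 1 0 1
1 1 1 0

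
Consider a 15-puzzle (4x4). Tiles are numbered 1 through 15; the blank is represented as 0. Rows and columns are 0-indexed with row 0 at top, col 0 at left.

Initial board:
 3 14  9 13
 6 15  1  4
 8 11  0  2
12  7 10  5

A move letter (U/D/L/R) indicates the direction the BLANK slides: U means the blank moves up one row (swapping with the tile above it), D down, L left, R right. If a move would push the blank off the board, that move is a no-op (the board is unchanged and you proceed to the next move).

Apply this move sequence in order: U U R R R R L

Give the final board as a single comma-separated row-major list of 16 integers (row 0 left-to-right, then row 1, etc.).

Answer: 3, 14, 0, 13, 6, 15, 9, 4, 8, 11, 1, 2, 12, 7, 10, 5

Derivation:
After move 1 (U):
 3 14  9 13
 6 15  0  4
 8 11  1  2
12  7 10  5

After move 2 (U):
 3 14  0 13
 6 15  9  4
 8 11  1  2
12  7 10  5

After move 3 (R):
 3 14 13  0
 6 15  9  4
 8 11  1  2
12  7 10  5

After move 4 (R):
 3 14 13  0
 6 15  9  4
 8 11  1  2
12  7 10  5

After move 5 (R):
 3 14 13  0
 6 15  9  4
 8 11  1  2
12  7 10  5

After move 6 (R):
 3 14 13  0
 6 15  9  4
 8 11  1  2
12  7 10  5

After move 7 (L):
 3 14  0 13
 6 15  9  4
 8 11  1  2
12  7 10  5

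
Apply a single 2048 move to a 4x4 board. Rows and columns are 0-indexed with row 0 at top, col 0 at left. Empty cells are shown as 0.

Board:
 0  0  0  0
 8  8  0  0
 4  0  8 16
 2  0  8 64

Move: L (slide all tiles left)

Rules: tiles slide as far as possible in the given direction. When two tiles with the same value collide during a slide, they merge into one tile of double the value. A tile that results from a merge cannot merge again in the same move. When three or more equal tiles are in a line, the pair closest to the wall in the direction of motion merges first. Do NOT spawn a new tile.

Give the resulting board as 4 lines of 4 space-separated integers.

Slide left:
row 0: [0, 0, 0, 0] -> [0, 0, 0, 0]
row 1: [8, 8, 0, 0] -> [16, 0, 0, 0]
row 2: [4, 0, 8, 16] -> [4, 8, 16, 0]
row 3: [2, 0, 8, 64] -> [2, 8, 64, 0]

Answer:  0  0  0  0
16  0  0  0
 4  8 16  0
 2  8 64  0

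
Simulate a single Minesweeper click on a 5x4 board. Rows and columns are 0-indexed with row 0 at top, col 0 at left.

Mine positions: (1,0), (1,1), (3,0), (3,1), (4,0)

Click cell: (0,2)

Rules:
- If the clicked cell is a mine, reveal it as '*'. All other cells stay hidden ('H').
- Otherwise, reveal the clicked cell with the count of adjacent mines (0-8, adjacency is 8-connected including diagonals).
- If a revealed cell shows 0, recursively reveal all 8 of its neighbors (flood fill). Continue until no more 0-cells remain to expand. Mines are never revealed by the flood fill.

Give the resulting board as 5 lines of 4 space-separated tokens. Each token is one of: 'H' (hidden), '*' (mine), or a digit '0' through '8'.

H H 1 H
H H H H
H H H H
H H H H
H H H H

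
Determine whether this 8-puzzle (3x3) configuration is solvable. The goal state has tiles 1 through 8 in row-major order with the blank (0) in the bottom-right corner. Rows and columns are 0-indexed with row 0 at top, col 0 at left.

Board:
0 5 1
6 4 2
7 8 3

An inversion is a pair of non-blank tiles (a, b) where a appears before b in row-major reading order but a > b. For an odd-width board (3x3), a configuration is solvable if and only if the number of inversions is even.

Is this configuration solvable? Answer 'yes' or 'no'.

Answer: no

Derivation:
Inversions (pairs i<j in row-major order where tile[i] > tile[j] > 0): 11
11 is odd, so the puzzle is not solvable.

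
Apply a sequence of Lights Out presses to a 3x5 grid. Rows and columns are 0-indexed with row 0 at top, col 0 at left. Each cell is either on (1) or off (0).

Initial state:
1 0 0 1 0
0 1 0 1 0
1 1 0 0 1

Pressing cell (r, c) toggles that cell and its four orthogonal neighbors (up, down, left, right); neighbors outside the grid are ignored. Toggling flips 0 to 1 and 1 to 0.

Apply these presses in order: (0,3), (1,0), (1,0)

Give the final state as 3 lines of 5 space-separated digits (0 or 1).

After press 1 at (0,3):
1 0 1 0 1
0 1 0 0 0
1 1 0 0 1

After press 2 at (1,0):
0 0 1 0 1
1 0 0 0 0
0 1 0 0 1

After press 3 at (1,0):
1 0 1 0 1
0 1 0 0 0
1 1 0 0 1

Answer: 1 0 1 0 1
0 1 0 0 0
1 1 0 0 1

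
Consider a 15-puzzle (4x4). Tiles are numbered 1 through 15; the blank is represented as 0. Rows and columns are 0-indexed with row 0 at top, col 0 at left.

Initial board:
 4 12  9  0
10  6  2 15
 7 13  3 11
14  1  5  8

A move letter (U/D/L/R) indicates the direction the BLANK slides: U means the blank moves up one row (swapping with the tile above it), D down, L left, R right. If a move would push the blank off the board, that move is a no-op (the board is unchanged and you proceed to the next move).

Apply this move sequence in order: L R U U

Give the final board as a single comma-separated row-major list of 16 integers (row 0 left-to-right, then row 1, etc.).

After move 1 (L):
 4 12  0  9
10  6  2 15
 7 13  3 11
14  1  5  8

After move 2 (R):
 4 12  9  0
10  6  2 15
 7 13  3 11
14  1  5  8

After move 3 (U):
 4 12  9  0
10  6  2 15
 7 13  3 11
14  1  5  8

After move 4 (U):
 4 12  9  0
10  6  2 15
 7 13  3 11
14  1  5  8

Answer: 4, 12, 9, 0, 10, 6, 2, 15, 7, 13, 3, 11, 14, 1, 5, 8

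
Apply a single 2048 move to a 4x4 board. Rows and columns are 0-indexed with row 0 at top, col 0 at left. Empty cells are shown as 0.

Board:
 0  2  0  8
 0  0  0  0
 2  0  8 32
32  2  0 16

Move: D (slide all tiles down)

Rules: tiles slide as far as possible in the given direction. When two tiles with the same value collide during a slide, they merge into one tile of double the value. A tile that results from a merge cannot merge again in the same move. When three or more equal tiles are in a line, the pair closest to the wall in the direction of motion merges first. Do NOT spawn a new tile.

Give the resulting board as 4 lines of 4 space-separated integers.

Answer:  0  0  0  0
 0  0  0  8
 2  0  0 32
32  4  8 16

Derivation:
Slide down:
col 0: [0, 0, 2, 32] -> [0, 0, 2, 32]
col 1: [2, 0, 0, 2] -> [0, 0, 0, 4]
col 2: [0, 0, 8, 0] -> [0, 0, 0, 8]
col 3: [8, 0, 32, 16] -> [0, 8, 32, 16]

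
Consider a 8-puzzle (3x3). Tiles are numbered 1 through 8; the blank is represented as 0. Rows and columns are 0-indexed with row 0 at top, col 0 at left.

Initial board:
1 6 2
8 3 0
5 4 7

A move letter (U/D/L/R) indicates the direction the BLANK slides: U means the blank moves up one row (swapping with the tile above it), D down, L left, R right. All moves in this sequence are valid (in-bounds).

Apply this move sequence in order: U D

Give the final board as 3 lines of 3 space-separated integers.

Answer: 1 6 2
8 3 0
5 4 7

Derivation:
After move 1 (U):
1 6 0
8 3 2
5 4 7

After move 2 (D):
1 6 2
8 3 0
5 4 7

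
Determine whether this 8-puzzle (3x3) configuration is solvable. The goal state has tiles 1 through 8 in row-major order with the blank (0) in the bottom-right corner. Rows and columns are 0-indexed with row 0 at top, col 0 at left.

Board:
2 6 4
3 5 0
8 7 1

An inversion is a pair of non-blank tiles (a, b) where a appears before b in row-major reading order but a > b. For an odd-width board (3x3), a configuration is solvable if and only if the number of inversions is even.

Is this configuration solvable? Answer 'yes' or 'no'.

Answer: yes

Derivation:
Inversions (pairs i<j in row-major order where tile[i] > tile[j] > 0): 12
12 is even, so the puzzle is solvable.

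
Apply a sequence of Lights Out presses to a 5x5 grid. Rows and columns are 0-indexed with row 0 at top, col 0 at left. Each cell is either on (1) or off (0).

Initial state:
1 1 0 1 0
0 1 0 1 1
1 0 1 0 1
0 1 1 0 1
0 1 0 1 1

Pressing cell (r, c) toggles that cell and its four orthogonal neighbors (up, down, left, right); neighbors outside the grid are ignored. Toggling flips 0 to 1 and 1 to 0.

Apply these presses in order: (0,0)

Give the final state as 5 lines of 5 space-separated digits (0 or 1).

Answer: 0 0 0 1 0
1 1 0 1 1
1 0 1 0 1
0 1 1 0 1
0 1 0 1 1

Derivation:
After press 1 at (0,0):
0 0 0 1 0
1 1 0 1 1
1 0 1 0 1
0 1 1 0 1
0 1 0 1 1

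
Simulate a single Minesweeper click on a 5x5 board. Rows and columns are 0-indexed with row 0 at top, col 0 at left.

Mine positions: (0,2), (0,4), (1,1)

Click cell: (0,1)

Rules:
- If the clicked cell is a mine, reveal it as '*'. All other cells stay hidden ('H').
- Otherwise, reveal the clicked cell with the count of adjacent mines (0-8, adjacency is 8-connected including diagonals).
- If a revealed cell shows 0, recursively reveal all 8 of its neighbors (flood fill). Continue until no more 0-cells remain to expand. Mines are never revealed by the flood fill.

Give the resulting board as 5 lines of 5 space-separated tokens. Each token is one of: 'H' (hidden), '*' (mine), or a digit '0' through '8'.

H 2 H H H
H H H H H
H H H H H
H H H H H
H H H H H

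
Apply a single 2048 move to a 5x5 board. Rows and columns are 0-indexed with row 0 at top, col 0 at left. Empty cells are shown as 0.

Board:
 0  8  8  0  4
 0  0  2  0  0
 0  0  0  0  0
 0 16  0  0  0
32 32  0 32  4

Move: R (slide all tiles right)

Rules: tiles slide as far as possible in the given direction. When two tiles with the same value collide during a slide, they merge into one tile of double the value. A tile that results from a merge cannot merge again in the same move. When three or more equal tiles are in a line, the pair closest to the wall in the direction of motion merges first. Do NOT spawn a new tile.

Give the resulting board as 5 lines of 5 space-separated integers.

Slide right:
row 0: [0, 8, 8, 0, 4] -> [0, 0, 0, 16, 4]
row 1: [0, 0, 2, 0, 0] -> [0, 0, 0, 0, 2]
row 2: [0, 0, 0, 0, 0] -> [0, 0, 0, 0, 0]
row 3: [0, 16, 0, 0, 0] -> [0, 0, 0, 0, 16]
row 4: [32, 32, 0, 32, 4] -> [0, 0, 32, 64, 4]

Answer:  0  0  0 16  4
 0  0  0  0  2
 0  0  0  0  0
 0  0  0  0 16
 0  0 32 64  4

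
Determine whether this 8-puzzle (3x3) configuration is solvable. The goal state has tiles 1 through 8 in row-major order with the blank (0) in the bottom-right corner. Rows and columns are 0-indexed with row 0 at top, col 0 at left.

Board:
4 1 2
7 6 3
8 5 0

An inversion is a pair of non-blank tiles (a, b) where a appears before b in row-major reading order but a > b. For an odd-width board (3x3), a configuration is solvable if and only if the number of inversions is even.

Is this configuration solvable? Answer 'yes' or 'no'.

Inversions (pairs i<j in row-major order where tile[i] > tile[j] > 0): 9
9 is odd, so the puzzle is not solvable.

Answer: no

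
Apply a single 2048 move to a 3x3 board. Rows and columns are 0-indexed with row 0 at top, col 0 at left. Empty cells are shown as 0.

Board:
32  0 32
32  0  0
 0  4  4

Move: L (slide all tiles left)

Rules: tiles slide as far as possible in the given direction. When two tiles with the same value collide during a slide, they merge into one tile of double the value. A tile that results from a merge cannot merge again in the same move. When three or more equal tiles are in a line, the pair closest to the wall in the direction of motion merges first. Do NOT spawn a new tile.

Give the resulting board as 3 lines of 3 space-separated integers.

Answer: 64  0  0
32  0  0
 8  0  0

Derivation:
Slide left:
row 0: [32, 0, 32] -> [64, 0, 0]
row 1: [32, 0, 0] -> [32, 0, 0]
row 2: [0, 4, 4] -> [8, 0, 0]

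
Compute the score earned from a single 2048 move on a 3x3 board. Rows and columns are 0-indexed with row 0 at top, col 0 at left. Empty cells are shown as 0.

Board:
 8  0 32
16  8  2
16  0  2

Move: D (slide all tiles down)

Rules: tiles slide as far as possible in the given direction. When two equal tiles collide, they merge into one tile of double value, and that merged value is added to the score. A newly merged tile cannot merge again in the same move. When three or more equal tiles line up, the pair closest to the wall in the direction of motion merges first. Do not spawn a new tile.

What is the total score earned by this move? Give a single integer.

Slide down:
col 0: [8, 16, 16] -> [0, 8, 32]  score +32 (running 32)
col 1: [0, 8, 0] -> [0, 0, 8]  score +0 (running 32)
col 2: [32, 2, 2] -> [0, 32, 4]  score +4 (running 36)
Board after move:
 0  0  0
 8  0 32
32  8  4

Answer: 36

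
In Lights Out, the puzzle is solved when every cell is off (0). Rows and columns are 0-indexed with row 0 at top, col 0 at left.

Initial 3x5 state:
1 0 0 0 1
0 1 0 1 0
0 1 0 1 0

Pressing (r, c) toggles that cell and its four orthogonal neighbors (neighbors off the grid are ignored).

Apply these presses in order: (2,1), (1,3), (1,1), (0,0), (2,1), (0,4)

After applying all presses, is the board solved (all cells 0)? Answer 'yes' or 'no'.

After press 1 at (2,1):
1 0 0 0 1
0 0 0 1 0
1 0 1 1 0

After press 2 at (1,3):
1 0 0 1 1
0 0 1 0 1
1 0 1 0 0

After press 3 at (1,1):
1 1 0 1 1
1 1 0 0 1
1 1 1 0 0

After press 4 at (0,0):
0 0 0 1 1
0 1 0 0 1
1 1 1 0 0

After press 5 at (2,1):
0 0 0 1 1
0 0 0 0 1
0 0 0 0 0

After press 6 at (0,4):
0 0 0 0 0
0 0 0 0 0
0 0 0 0 0

Lights still on: 0

Answer: yes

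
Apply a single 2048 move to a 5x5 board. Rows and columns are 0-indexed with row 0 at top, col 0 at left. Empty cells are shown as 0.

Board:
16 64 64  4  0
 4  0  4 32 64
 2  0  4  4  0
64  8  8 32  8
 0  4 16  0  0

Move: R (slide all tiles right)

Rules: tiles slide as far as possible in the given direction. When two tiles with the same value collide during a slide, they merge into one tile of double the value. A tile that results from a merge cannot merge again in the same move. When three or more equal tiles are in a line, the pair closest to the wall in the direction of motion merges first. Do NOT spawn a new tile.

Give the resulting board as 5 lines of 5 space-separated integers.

Answer:   0   0  16 128   4
  0   0   8  32  64
  0   0   0   2   8
  0  64  16  32   8
  0   0   0   4  16

Derivation:
Slide right:
row 0: [16, 64, 64, 4, 0] -> [0, 0, 16, 128, 4]
row 1: [4, 0, 4, 32, 64] -> [0, 0, 8, 32, 64]
row 2: [2, 0, 4, 4, 0] -> [0, 0, 0, 2, 8]
row 3: [64, 8, 8, 32, 8] -> [0, 64, 16, 32, 8]
row 4: [0, 4, 16, 0, 0] -> [0, 0, 0, 4, 16]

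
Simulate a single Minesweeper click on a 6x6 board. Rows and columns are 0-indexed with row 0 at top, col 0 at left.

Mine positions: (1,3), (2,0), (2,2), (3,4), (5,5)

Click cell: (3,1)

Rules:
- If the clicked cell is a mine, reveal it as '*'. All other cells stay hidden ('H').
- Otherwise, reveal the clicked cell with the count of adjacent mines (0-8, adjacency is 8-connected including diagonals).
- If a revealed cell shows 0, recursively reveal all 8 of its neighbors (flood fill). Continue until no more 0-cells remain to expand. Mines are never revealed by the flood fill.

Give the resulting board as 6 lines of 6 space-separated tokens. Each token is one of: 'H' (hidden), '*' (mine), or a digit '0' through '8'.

H H H H H H
H H H H H H
H H H H H H
H 2 H H H H
H H H H H H
H H H H H H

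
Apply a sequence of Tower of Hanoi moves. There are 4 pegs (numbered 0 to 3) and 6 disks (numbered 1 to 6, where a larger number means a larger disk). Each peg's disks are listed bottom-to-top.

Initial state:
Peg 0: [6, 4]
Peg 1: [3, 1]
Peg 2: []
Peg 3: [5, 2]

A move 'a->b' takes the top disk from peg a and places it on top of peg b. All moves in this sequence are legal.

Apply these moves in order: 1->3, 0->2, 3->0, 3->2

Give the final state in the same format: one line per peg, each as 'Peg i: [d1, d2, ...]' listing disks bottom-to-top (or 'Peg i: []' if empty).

Answer: Peg 0: [6, 1]
Peg 1: [3]
Peg 2: [4, 2]
Peg 3: [5]

Derivation:
After move 1 (1->3):
Peg 0: [6, 4]
Peg 1: [3]
Peg 2: []
Peg 3: [5, 2, 1]

After move 2 (0->2):
Peg 0: [6]
Peg 1: [3]
Peg 2: [4]
Peg 3: [5, 2, 1]

After move 3 (3->0):
Peg 0: [6, 1]
Peg 1: [3]
Peg 2: [4]
Peg 3: [5, 2]

After move 4 (3->2):
Peg 0: [6, 1]
Peg 1: [3]
Peg 2: [4, 2]
Peg 3: [5]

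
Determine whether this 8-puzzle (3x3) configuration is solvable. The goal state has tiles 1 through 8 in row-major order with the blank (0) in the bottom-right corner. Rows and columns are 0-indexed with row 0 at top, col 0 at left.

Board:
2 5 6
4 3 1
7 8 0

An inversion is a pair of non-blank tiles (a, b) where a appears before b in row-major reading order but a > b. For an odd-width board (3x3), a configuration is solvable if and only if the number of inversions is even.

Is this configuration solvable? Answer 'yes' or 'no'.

Inversions (pairs i<j in row-major order where tile[i] > tile[j] > 0): 10
10 is even, so the puzzle is solvable.

Answer: yes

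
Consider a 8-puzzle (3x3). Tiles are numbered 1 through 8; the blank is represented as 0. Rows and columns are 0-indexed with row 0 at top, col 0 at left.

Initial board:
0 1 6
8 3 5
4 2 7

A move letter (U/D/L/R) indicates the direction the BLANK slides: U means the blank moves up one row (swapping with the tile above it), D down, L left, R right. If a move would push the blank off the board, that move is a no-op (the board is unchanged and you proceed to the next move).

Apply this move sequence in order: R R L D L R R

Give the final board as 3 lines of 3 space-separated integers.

Answer: 1 3 6
8 5 0
4 2 7

Derivation:
After move 1 (R):
1 0 6
8 3 5
4 2 7

After move 2 (R):
1 6 0
8 3 5
4 2 7

After move 3 (L):
1 0 6
8 3 5
4 2 7

After move 4 (D):
1 3 6
8 0 5
4 2 7

After move 5 (L):
1 3 6
0 8 5
4 2 7

After move 6 (R):
1 3 6
8 0 5
4 2 7

After move 7 (R):
1 3 6
8 5 0
4 2 7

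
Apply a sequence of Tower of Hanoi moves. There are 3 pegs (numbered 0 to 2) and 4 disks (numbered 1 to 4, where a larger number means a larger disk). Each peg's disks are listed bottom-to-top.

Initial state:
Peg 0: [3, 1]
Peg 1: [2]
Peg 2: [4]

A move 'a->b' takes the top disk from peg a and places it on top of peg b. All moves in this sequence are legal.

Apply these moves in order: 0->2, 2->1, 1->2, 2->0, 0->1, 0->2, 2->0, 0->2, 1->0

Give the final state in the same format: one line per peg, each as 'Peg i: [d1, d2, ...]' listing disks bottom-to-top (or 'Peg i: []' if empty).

After move 1 (0->2):
Peg 0: [3]
Peg 1: [2]
Peg 2: [4, 1]

After move 2 (2->1):
Peg 0: [3]
Peg 1: [2, 1]
Peg 2: [4]

After move 3 (1->2):
Peg 0: [3]
Peg 1: [2]
Peg 2: [4, 1]

After move 4 (2->0):
Peg 0: [3, 1]
Peg 1: [2]
Peg 2: [4]

After move 5 (0->1):
Peg 0: [3]
Peg 1: [2, 1]
Peg 2: [4]

After move 6 (0->2):
Peg 0: []
Peg 1: [2, 1]
Peg 2: [4, 3]

After move 7 (2->0):
Peg 0: [3]
Peg 1: [2, 1]
Peg 2: [4]

After move 8 (0->2):
Peg 0: []
Peg 1: [2, 1]
Peg 2: [4, 3]

After move 9 (1->0):
Peg 0: [1]
Peg 1: [2]
Peg 2: [4, 3]

Answer: Peg 0: [1]
Peg 1: [2]
Peg 2: [4, 3]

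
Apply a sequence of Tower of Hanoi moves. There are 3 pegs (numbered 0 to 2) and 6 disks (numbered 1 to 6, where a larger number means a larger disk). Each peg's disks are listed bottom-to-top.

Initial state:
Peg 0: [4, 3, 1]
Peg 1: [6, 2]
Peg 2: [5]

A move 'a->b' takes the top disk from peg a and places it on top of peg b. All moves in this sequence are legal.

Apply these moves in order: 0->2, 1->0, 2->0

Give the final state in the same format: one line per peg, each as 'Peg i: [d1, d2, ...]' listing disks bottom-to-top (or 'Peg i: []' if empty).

After move 1 (0->2):
Peg 0: [4, 3]
Peg 1: [6, 2]
Peg 2: [5, 1]

After move 2 (1->0):
Peg 0: [4, 3, 2]
Peg 1: [6]
Peg 2: [5, 1]

After move 3 (2->0):
Peg 0: [4, 3, 2, 1]
Peg 1: [6]
Peg 2: [5]

Answer: Peg 0: [4, 3, 2, 1]
Peg 1: [6]
Peg 2: [5]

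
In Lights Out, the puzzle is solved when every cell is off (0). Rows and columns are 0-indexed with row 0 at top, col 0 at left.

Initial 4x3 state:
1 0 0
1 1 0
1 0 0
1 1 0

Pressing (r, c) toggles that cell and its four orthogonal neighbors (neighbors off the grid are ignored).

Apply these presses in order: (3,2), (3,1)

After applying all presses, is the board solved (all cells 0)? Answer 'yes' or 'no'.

After press 1 at (3,2):
1 0 0
1 1 0
1 0 1
1 0 1

After press 2 at (3,1):
1 0 0
1 1 0
1 1 1
0 1 0

Lights still on: 7

Answer: no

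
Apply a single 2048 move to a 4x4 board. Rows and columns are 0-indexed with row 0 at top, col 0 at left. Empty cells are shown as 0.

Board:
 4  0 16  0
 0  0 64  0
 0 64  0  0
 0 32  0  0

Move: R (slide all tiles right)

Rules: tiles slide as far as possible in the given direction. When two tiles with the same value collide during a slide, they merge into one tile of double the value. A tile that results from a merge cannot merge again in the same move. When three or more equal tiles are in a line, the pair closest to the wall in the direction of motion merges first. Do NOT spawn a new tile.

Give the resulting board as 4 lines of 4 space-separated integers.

Answer:  0  0  4 16
 0  0  0 64
 0  0  0 64
 0  0  0 32

Derivation:
Slide right:
row 0: [4, 0, 16, 0] -> [0, 0, 4, 16]
row 1: [0, 0, 64, 0] -> [0, 0, 0, 64]
row 2: [0, 64, 0, 0] -> [0, 0, 0, 64]
row 3: [0, 32, 0, 0] -> [0, 0, 0, 32]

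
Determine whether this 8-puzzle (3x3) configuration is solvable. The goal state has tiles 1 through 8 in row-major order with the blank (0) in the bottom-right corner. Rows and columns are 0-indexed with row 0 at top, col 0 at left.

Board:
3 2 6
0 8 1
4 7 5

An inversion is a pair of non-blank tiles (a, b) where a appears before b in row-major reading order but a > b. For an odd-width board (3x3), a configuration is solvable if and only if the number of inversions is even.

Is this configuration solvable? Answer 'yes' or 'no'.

Inversions (pairs i<j in row-major order where tile[i] > tile[j] > 0): 11
11 is odd, so the puzzle is not solvable.

Answer: no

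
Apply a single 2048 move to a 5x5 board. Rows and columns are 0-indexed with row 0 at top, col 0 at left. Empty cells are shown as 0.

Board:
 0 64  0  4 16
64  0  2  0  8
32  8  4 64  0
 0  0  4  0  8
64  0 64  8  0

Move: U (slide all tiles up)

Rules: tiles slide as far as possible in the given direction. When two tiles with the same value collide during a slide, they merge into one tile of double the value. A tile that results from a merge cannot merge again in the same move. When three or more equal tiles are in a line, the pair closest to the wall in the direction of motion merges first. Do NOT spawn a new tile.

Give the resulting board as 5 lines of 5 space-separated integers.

Slide up:
col 0: [0, 64, 32, 0, 64] -> [64, 32, 64, 0, 0]
col 1: [64, 0, 8, 0, 0] -> [64, 8, 0, 0, 0]
col 2: [0, 2, 4, 4, 64] -> [2, 8, 64, 0, 0]
col 3: [4, 0, 64, 0, 8] -> [4, 64, 8, 0, 0]
col 4: [16, 8, 0, 8, 0] -> [16, 16, 0, 0, 0]

Answer: 64 64  2  4 16
32  8  8 64 16
64  0 64  8  0
 0  0  0  0  0
 0  0  0  0  0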